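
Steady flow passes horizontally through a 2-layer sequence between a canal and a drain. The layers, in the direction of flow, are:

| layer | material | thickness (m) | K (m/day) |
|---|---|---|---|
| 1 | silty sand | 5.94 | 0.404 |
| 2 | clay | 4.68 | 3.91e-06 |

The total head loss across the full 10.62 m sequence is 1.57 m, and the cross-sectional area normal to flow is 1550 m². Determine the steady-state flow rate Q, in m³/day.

0.00203

Flow is perpendicular to layering, so the layers act in series and the equivalent K is the thickness-weighted harmonic mean.
Total thickness L = 5.94 + 4.68 = 10.62 m.
Σ(b_i/K_i) = 5.94/0.404 + 4.68/3.91e-06 = 1.197e+06 d.
K_eq = L / Σ(b_i/K_i) = 10.62 / 1.197e+06 = 8.873e-06 m/day.
Q = K_eq · A · (Δh/L) = 8.873e-06 × 1550 × (1.57/10.62) = 0.002033 m³/day.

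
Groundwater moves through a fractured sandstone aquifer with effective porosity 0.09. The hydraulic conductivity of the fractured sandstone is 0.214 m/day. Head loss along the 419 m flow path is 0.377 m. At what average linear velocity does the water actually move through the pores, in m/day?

0.00214

Hydraulic gradient i = Δh / L = 0.377 / 419 = 0.0008998.
Darcy flux q = K · i = 0.2140 × 0.0008998 = 0.0001925 m/day.
Seepage velocity v = q / n_e = 0.0001925 / 0.09 = 0.002139 m/day.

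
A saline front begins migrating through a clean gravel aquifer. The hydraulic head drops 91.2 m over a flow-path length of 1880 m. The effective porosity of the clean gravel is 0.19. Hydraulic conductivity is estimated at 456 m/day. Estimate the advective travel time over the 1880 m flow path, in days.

16.1

Hydraulic gradient i = Δh / L = 91.2 / 1880 = 0.04851.
Darcy flux q = K · i = 456.0 × 0.04851 = 22.12 m/day.
Seepage velocity v = q / n_e = 22.12 / 0.19 = 116.4 m/day.
Travel time t = L / v = 1880 / 116.4 = 16.15 days.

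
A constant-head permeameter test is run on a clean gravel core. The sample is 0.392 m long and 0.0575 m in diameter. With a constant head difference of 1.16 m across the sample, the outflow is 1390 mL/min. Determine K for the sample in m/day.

Cross-sectional area A = π·(d/2)² = π × (0.0575/2)² = 0.002597 m².
Convert discharge: 1390 mL/min = 2.317e-05 m³/s.
Darcy's law rearranged: K = Q·L / (A·Δh) = 2.317e-05 × 0.392 / (0.002597 × 1.16) = 0.003015 m/s = 260.5 m/day.

260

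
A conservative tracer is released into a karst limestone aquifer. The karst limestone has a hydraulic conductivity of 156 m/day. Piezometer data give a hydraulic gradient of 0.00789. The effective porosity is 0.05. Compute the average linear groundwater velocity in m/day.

24.6

Hydraulic gradient i = 0.00789.
Darcy flux q = K · i = 156.0 × 0.007890 = 1.231 m/day.
Seepage velocity v = q / n_e = 1.231 / 0.05 = 24.62 m/day.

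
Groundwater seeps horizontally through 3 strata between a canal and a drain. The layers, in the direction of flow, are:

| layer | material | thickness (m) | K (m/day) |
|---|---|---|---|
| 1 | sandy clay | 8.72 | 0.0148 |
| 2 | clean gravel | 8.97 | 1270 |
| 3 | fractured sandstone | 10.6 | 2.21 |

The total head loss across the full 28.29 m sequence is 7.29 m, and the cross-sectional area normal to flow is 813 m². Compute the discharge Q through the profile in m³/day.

Flow is perpendicular to layering, so the layers act in series and the equivalent K is the thickness-weighted harmonic mean.
Total thickness L = 8.72 + 8.97 + 10.6 = 28.29 m.
Σ(b_i/K_i) = 8.72/0.0148 + 8.97/1270 + 10.6/2.21 = 594.0 d.
K_eq = L / Σ(b_i/K_i) = 28.29 / 594.0 = 0.04763 m/day.
Q = K_eq · A · (Δh/L) = 0.04763 × 813 × (7.29/28.29) = 9.978 m³/day.

9.98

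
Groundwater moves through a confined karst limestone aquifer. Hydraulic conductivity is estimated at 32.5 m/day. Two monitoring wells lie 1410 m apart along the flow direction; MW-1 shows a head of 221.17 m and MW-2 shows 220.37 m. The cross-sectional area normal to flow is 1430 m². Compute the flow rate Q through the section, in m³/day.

26.4

Hydraulic gradient i = (221.17 − 220.37) / 1410 = 0.8 / 1410 = 0.0005674.
Darcy's law: Q = K · A · i = 32.50 × 1430 × 0.0005674 = 26.37 m³/day.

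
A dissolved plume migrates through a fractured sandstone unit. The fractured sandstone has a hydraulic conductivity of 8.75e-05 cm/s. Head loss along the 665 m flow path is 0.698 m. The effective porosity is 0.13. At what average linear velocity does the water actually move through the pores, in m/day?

0.000610

Convert K: 8.75e-05 cm/s × 864 = 0.07560 m/day.
Hydraulic gradient i = Δh / L = 0.698 / 665 = 0.001050.
Darcy flux q = K · i = 0.07560 × 0.001050 = 7.935e-05 m/day.
Seepage velocity v = q / n_e = 7.935e-05 / 0.13 = 0.0006104 m/day.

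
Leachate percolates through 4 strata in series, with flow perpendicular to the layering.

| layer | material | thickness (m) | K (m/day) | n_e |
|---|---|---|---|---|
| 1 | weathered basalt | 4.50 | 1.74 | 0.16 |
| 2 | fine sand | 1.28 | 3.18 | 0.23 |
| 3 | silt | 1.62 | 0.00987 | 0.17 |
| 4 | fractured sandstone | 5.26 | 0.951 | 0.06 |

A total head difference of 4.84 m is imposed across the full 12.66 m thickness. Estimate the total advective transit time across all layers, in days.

57.3

With flow normal to the layers, continuity requires the same specific discharge q through every layer.
Σ(b_i/K_i) = 4.50/1.74 + 1.28/3.18 + 1.62/0.00987 + 5.26/0.951 = 172.7 d.
q = Δh / Σ(b_i/K_i) = 4.84 / 172.7 = 0.02803 m/day.
In each layer the seepage velocity is v_i = q/n_i, so the layer transit time is t_i = b_i·n_i / q:
  layer 1 (weathered basalt): t_1 = 4.50 × 0.16 / 0.02803 = 25.68 d
  layer 2 (fine sand): t_2 = 1.28 × 0.23 / 0.02803 = 10.50 d
  layer 3 (silt): t_3 = 1.62 × 0.17 / 0.02803 = 9.824 d
  layer 4 (fractured sandstone): t_4 = 5.26 × 0.06 / 0.02803 = 11.26 d
Total t = Σ t_i = 57.27 days.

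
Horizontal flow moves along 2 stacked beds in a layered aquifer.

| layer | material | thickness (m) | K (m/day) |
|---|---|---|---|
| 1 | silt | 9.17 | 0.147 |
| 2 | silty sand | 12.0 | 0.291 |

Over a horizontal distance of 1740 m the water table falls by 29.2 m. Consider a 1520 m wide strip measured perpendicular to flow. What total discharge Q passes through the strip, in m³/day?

Flow is parallel to layering, so each bed carries its own Darcy discharge and the transmissivities add.
Σ(K_i·b_i) = 0.147×9.17 + 0.291×12.0 = 4.840 m²/day.
Hydraulic gradient i = Δh / L = 29.2 / 1740 = 0.01678.
Q = Σ(K_i·b_i) · W · i = 4.840 × 1520 × 0.01678 = 123.5 m³/day.

123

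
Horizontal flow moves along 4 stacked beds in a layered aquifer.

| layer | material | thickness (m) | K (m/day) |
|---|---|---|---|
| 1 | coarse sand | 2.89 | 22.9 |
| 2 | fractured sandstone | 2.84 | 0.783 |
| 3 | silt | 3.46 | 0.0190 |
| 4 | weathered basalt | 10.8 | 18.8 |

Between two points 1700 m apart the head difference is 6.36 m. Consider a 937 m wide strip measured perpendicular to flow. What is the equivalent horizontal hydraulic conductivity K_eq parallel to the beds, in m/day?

13.6

Flow is parallel to layering, so each bed carries its own Darcy discharge and the transmissivities add.
Σ(K_i·b_i) = 22.9×2.89 + 0.783×2.84 + 0.0190×3.46 + 18.8×10.8 = 271.5 m²/day.
Total thickness b = 19.99 m, so K_eq = Σ(K_i·b_i)/b = 13.58 m/day.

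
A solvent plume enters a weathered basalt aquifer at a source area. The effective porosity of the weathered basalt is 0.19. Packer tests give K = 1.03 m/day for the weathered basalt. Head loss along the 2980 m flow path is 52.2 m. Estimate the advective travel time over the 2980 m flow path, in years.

Hydraulic gradient i = Δh / L = 52.2 / 2980 = 0.01752.
Darcy flux q = K · i = 1.030 × 0.01752 = 0.01804 m/day.
Seepage velocity v = q / n_e = 0.01804 / 0.19 = 0.09496 m/day.
Travel time t = L / v = 2980 / 0.09496 = 31382 days = 85.92 years.

85.9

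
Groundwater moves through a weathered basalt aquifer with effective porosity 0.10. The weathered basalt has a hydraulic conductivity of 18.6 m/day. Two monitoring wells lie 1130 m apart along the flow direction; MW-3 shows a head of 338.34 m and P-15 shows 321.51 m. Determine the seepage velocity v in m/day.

2.77

Hydraulic gradient i = (338.34 − 321.51) / 1130 = 16.83 / 1130 = 0.01489.
Darcy flux q = K · i = 18.60 × 0.01489 = 0.2770 m/day.
Seepage velocity v = q / n_e = 0.2770 / 0.10 = 2.770 m/day.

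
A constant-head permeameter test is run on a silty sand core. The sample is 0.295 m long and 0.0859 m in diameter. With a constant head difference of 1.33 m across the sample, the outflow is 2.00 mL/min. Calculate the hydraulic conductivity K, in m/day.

Cross-sectional area A = π·(d/2)² = π × (0.0859/2)² = 0.005795 m².
Convert discharge: 2.00 mL/min = 3.333e-08 m³/s.
Darcy's law rearranged: K = Q·L / (A·Δh) = 3.333e-08 × 0.295 / (0.005795 × 1.33) = 1.276e-06 m/s = 0.1102 m/day.

0.110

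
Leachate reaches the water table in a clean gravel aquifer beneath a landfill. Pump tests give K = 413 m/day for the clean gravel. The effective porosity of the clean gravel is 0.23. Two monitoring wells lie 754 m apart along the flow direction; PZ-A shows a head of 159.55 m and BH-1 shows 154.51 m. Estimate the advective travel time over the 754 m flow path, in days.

62.8

Hydraulic gradient i = (159.55 − 154.51) / 754 = 5.04 / 754 = 0.006684.
Darcy flux q = K · i = 413.0 × 0.006684 = 2.761 m/day.
Seepage velocity v = q / n_e = 2.761 / 0.23 = 12.00 m/day.
Travel time t = L / v = 754 / 12.00 = 62.82 days.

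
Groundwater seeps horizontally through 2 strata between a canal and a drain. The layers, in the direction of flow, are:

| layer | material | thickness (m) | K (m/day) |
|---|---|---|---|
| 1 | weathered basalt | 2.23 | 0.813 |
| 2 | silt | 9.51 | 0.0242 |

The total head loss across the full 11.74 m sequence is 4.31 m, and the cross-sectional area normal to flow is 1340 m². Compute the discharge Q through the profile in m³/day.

14.6

Flow is perpendicular to layering, so the layers act in series and the equivalent K is the thickness-weighted harmonic mean.
Total thickness L = 2.23 + 9.51 = 11.74 m.
Σ(b_i/K_i) = 2.23/0.813 + 9.51/0.0242 = 395.7 d.
K_eq = L / Σ(b_i/K_i) = 11.74 / 395.7 = 0.02967 m/day.
Q = K_eq · A · (Δh/L) = 0.02967 × 1340 × (4.31/11.74) = 14.59 m³/day.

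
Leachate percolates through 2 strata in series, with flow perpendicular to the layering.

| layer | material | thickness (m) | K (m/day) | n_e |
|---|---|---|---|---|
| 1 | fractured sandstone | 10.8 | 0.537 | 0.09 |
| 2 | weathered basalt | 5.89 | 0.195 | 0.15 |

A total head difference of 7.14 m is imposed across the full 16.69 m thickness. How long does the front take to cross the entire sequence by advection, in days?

With flow normal to the layers, continuity requires the same specific discharge q through every layer.
Σ(b_i/K_i) = 10.8/0.537 + 5.89/0.195 = 50.32 d.
q = Δh / Σ(b_i/K_i) = 7.14 / 50.32 = 0.1419 m/day.
In each layer the seepage velocity is v_i = q/n_i, so the layer transit time is t_i = b_i·n_i / q:
  layer 1 (fractured sandstone): t_1 = 10.8 × 0.09 / 0.1419 = 6.850 d
  layer 2 (weathered basalt): t_2 = 5.89 × 0.15 / 0.1419 = 6.226 d
Total t = Σ t_i = 13.08 days.

13.1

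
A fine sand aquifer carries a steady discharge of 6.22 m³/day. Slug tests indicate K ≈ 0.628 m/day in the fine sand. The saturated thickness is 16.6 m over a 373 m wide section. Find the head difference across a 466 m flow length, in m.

0.745

Cross-sectional area A = 373 × 16.6 = 6192 m².
From Q = K·A·i, i = Q / (K·A) = 6.22 / (0.6280 × 6192) = 0.001600.
Head loss Δh = i · L = 0.001600 × 466 = 0.7454 m.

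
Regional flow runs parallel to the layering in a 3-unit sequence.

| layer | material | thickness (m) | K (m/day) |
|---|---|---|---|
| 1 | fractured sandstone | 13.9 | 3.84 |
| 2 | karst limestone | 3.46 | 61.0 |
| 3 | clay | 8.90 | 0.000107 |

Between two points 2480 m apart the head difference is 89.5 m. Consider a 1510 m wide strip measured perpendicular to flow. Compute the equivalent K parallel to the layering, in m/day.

Flow is parallel to layering, so each bed carries its own Darcy discharge and the transmissivities add.
Σ(K_i·b_i) = 3.84×13.9 + 61.0×3.46 + 0.000107×8.90 = 264.4 m²/day.
Total thickness b = 26.26 m, so K_eq = Σ(K_i·b_i)/b = 10.07 m/day.

10.1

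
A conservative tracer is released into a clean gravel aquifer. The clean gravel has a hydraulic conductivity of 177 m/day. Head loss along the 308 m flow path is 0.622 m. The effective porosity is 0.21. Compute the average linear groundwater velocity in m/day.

Hydraulic gradient i = Δh / L = 0.622 / 308 = 0.002019.
Darcy flux q = K · i = 177.0 × 0.002019 = 0.3574 m/day.
Seepage velocity v = q / n_e = 0.3574 / 0.21 = 1.702 m/day.

1.70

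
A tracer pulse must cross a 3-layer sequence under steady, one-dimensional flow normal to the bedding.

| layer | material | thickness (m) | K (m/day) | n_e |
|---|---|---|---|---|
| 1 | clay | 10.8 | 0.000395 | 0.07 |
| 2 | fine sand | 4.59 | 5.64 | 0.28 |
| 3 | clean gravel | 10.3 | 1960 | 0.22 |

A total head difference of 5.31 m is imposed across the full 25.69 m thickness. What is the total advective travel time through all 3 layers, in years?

60.7

With flow normal to the layers, continuity requires the same specific discharge q through every layer.
Σ(b_i/K_i) = 10.8/0.000395 + 4.59/5.64 + 10.3/1960 = 27343 d.
q = Δh / Σ(b_i/K_i) = 5.31 / 27343 = 0.0001942 m/day.
In each layer the seepage velocity is v_i = q/n_i, so the layer transit time is t_i = b_i·n_i / q:
  layer 1 (clay): t_1 = 10.8 × 0.07 / 0.0001942 = 3893 d
  layer 2 (fine sand): t_2 = 4.59 × 0.28 / 0.0001942 = 6618 d
  layer 3 (clean gravel): t_3 = 10.3 × 0.22 / 0.0001942 = 11668 d
Total t = Σ t_i = 22179 days = 60.72 years.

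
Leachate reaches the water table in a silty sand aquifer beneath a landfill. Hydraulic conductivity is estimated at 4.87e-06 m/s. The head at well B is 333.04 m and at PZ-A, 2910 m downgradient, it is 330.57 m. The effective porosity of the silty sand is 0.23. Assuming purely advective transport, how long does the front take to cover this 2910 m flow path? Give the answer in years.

5130

Convert K: 4.87e-06 m/s × 86400 = 0.4208 m/day.
Hydraulic gradient i = (333.04 − 330.57) / 2910 = 2.47 / 2910 = 0.0008488.
Darcy flux q = K · i = 0.4208 × 0.0008488 = 0.0003571 m/day.
Seepage velocity v = q / n_e = 0.0003571 / 0.23 = 0.001553 m/day.
Travel time t = L / v = 2910 / 0.001553 = 1.874e+06 days = 5131 years.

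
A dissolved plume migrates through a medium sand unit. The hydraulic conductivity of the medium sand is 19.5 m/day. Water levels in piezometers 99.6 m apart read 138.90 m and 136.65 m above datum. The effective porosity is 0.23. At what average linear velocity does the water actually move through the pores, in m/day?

1.92

Hydraulic gradient i = (138.90 − 136.65) / 99.6 = 2.25 / 99.6 = 0.02259.
Darcy flux q = K · i = 19.50 × 0.02259 = 0.4405 m/day.
Seepage velocity v = q / n_e = 0.4405 / 0.23 = 1.915 m/day.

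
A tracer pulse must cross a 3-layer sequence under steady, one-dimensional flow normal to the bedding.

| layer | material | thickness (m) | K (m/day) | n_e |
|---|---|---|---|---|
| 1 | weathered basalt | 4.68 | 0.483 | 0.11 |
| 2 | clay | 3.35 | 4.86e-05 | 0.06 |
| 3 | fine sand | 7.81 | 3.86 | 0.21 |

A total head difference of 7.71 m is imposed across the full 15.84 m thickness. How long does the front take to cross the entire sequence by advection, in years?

57.7

With flow normal to the layers, continuity requires the same specific discharge q through every layer.
Σ(b_i/K_i) = 4.68/0.483 + 3.35/4.86e-05 + 7.81/3.86 = 68942 d.
q = Δh / Σ(b_i/K_i) = 7.71 / 68942 = 0.0001118 m/day.
In each layer the seepage velocity is v_i = q/n_i, so the layer transit time is t_i = b_i·n_i / q:
  layer 1 (weathered basalt): t_1 = 4.68 × 0.11 / 0.0001118 = 4603 d
  layer 2 (clay): t_2 = 3.35 × 0.06 / 0.0001118 = 1797 d
  layer 3 (fine sand): t_3 = 7.81 × 0.21 / 0.0001118 = 14666 d
Total t = Σ t_i = 21066 days = 57.68 years.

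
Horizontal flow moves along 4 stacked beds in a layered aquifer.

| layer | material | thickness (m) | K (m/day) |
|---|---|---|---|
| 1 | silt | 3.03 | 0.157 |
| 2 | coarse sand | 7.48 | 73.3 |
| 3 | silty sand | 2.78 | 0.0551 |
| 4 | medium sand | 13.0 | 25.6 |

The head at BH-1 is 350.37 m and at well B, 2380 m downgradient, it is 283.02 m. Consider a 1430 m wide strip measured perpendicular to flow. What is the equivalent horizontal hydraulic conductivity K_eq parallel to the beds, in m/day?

33.5

Flow is parallel to layering, so each bed carries its own Darcy discharge and the transmissivities add.
Σ(K_i·b_i) = 0.157×3.03 + 73.3×7.48 + 0.0551×2.78 + 25.6×13.0 = 881.7 m²/day.
Total thickness b = 26.29 m, so K_eq = Σ(K_i·b_i)/b = 33.54 m/day.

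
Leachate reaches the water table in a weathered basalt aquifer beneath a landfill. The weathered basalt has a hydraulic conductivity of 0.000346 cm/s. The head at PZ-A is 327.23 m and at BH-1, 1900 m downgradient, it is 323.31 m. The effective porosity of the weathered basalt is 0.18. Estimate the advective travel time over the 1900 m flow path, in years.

1520

Convert K: 0.000346 cm/s × 864 = 0.2989 m/day.
Hydraulic gradient i = (327.23 − 323.31) / 1900 = 3.92 / 1900 = 0.002063.
Darcy flux q = K · i = 0.2989 × 0.002063 = 0.0006168 m/day.
Seepage velocity v = q / n_e = 0.0006168 / 0.18 = 0.003426 m/day.
Travel time t = L / v = 1900 / 0.003426 = 5.545e+05 days = 1518 years.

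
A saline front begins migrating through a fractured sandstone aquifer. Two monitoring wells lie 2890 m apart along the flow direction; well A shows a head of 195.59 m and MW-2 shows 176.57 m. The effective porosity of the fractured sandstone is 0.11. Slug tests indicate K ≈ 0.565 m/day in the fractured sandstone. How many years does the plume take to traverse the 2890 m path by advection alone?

Hydraulic gradient i = (195.59 − 176.57) / 2890 = 19.02 / 2890 = 0.006581.
Darcy flux q = K · i = 0.5650 × 0.006581 = 0.003718 m/day.
Seepage velocity v = q / n_e = 0.003718 / 0.11 = 0.03380 m/day.
Travel time t = L / v = 2890 / 0.03380 = 85493 days = 234.1 years.

234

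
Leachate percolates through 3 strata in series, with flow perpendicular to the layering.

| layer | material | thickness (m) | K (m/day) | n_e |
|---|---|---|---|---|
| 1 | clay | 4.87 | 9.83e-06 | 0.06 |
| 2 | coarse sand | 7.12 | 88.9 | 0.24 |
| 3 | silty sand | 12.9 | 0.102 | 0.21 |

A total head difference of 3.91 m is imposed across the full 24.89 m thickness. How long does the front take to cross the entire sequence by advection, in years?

With flow normal to the layers, continuity requires the same specific discharge q through every layer.
Σ(b_i/K_i) = 4.87/9.83e-06 + 7.12/88.9 + 12.9/0.102 = 4.955e+05 d.
q = Δh / Σ(b_i/K_i) = 3.91 / 4.955e+05 = 7.890e-06 m/day.
In each layer the seepage velocity is v_i = q/n_i, so the layer transit time is t_i = b_i·n_i / q:
  layer 1 (clay): t_1 = 4.87 × 0.06 / 7.890e-06 = 37033 d
  layer 2 (coarse sand): t_2 = 7.12 × 0.24 / 7.890e-06 = 2.166e+05 d
  layer 3 (silty sand): t_3 = 12.9 × 0.21 / 7.890e-06 = 3.433e+05 d
Total t = Σ t_i = 5.969e+05 days = 1634 years.

1630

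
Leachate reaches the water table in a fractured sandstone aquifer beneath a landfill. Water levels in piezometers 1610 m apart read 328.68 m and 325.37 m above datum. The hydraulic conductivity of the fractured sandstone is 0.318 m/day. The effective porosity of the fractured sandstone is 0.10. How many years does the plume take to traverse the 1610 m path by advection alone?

Hydraulic gradient i = (328.68 − 325.37) / 1610 = 3.31 / 1610 = 0.002056.
Darcy flux q = K · i = 0.3180 × 0.002056 = 0.0006538 m/day.
Seepage velocity v = q / n_e = 0.0006538 / 0.10 = 0.006538 m/day.
Travel time t = L / v = 1610 / 0.006538 = 2.463e+05 days = 674.2 years.

674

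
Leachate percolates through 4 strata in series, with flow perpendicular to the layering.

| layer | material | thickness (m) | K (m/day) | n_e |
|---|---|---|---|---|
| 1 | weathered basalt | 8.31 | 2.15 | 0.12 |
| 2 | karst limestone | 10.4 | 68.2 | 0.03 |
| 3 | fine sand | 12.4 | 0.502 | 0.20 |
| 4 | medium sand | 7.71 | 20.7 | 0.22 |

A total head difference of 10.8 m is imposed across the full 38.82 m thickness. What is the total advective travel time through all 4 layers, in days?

14.8

With flow normal to the layers, continuity requires the same specific discharge q through every layer.
Σ(b_i/K_i) = 8.31/2.15 + 10.4/68.2 + 12.4/0.502 + 7.71/20.7 = 29.09 d.
q = Δh / Σ(b_i/K_i) = 10.8 / 29.09 = 0.3712 m/day.
In each layer the seepage velocity is v_i = q/n_i, so the layer transit time is t_i = b_i·n_i / q:
  layer 1 (weathered basalt): t_1 = 8.31 × 0.12 / 0.3712 = 2.686 d
  layer 2 (karst limestone): t_2 = 10.4 × 0.03 / 0.3712 = 0.8404 d
  layer 3 (fine sand): t_3 = 12.4 × 0.20 / 0.3712 = 6.680 d
  layer 4 (medium sand): t_4 = 7.71 × 0.22 / 0.3712 = 4.569 d
Total t = Σ t_i = 14.78 days.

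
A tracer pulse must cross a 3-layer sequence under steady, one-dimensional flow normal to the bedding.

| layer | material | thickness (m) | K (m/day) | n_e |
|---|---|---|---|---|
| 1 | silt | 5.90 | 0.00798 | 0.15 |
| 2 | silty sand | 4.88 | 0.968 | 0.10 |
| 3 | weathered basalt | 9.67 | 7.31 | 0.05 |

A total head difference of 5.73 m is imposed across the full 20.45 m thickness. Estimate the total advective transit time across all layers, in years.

0.661

With flow normal to the layers, continuity requires the same specific discharge q through every layer.
Σ(b_i/K_i) = 5.90/0.00798 + 4.88/0.968 + 9.67/7.31 = 745.7 d.
q = Δh / Σ(b_i/K_i) = 5.73 / 745.7 = 0.007684 m/day.
In each layer the seepage velocity is v_i = q/n_i, so the layer transit time is t_i = b_i·n_i / q:
  layer 1 (silt): t_1 = 5.90 × 0.15 / 0.007684 = 115.2 d
  layer 2 (silty sand): t_2 = 4.88 × 0.10 / 0.007684 = 63.51 d
  layer 3 (weathered basalt): t_3 = 9.67 × 0.05 / 0.007684 = 62.92 d
Total t = Σ t_i = 241.6 days = 0.6615 years.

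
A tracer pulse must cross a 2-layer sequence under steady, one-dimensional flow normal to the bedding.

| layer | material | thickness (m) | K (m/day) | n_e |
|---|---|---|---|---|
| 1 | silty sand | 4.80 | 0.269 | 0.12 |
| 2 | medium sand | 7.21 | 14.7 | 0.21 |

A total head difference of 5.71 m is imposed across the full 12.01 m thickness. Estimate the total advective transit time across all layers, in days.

6.71

With flow normal to the layers, continuity requires the same specific discharge q through every layer.
Σ(b_i/K_i) = 4.80/0.269 + 7.21/14.7 = 18.33 d.
q = Δh / Σ(b_i/K_i) = 5.71 / 18.33 = 0.3114 m/day.
In each layer the seepage velocity is v_i = q/n_i, so the layer transit time is t_i = b_i·n_i / q:
  layer 1 (silty sand): t_1 = 4.80 × 0.12 / 0.3114 = 1.849 d
  layer 2 (medium sand): t_2 = 7.21 × 0.21 / 0.3114 = 4.862 d
Total t = Σ t_i = 6.711 days.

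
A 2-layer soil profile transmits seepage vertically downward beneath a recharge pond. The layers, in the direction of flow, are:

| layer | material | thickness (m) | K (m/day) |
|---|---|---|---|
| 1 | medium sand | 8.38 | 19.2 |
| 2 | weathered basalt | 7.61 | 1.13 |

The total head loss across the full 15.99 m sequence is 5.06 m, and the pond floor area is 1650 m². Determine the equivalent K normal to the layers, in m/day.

2.23

Flow is perpendicular to layering, so the layers act in series and the equivalent K is the thickness-weighted harmonic mean.
Total thickness L = 8.38 + 7.61 = 15.99 m.
Σ(b_i/K_i) = 8.38/19.2 + 7.61/1.13 = 7.171 d.
K_eq = L / Σ(b_i/K_i) = 15.99 / 7.171 = 2.230 m/day.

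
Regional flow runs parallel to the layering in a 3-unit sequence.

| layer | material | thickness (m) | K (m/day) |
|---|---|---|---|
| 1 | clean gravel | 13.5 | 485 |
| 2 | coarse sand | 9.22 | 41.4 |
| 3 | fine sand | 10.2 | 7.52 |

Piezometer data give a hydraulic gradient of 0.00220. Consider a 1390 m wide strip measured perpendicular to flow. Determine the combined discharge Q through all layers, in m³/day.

21400

Flow is parallel to layering, so each bed carries its own Darcy discharge and the transmissivities add.
Σ(K_i·b_i) = 485×13.5 + 41.4×9.22 + 7.52×10.2 = 7006 m²/day.
Hydraulic gradient i = 0.00220.
Q = Σ(K_i·b_i) · W · i = 7006 × 1390 × 0.002200 = 21424 m³/day.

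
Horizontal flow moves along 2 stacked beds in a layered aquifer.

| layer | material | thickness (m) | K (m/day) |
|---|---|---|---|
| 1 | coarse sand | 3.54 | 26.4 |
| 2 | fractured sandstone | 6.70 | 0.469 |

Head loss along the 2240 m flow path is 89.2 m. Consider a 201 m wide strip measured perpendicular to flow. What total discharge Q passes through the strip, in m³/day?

Flow is parallel to layering, so each bed carries its own Darcy discharge and the transmissivities add.
Σ(K_i·b_i) = 26.4×3.54 + 0.469×6.70 = 96.60 m²/day.
Hydraulic gradient i = Δh / L = 89.2 / 2240 = 0.03982.
Q = Σ(K_i·b_i) · W · i = 96.60 × 201 × 0.03982 = 773.2 m³/day.

773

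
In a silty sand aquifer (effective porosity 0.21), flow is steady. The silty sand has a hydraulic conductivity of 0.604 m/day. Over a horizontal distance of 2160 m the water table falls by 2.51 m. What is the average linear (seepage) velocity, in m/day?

0.00334

Hydraulic gradient i = Δh / L = 2.51 / 2160 = 0.001162.
Darcy flux q = K · i = 0.6040 × 0.001162 = 0.0007019 m/day.
Seepage velocity v = q / n_e = 0.0007019 / 0.21 = 0.003342 m/day.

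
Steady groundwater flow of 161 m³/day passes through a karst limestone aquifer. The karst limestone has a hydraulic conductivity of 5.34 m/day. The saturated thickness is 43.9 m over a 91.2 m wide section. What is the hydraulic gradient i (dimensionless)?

Cross-sectional area A = 91.2 × 43.9 = 4004 m².
From Q = K·A·i, i = Q / (K·A) = 161 / (5.340 × 4004) = 0.007531.

0.00753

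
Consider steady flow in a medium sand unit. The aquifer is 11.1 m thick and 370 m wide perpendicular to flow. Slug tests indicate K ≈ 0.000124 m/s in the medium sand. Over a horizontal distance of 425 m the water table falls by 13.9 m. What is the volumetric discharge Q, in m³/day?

Convert K: 0.000124 m/s × 86400 = 10.71 m/day.
Cross-sectional area A = 370 × 11.1 = 4107 m².
Hydraulic gradient i = Δh / L = 13.9 / 425 = 0.03271.
Darcy's law: Q = K · A · i = 10.71 × 4107 × 0.03271 = 1439 m³/day.

1440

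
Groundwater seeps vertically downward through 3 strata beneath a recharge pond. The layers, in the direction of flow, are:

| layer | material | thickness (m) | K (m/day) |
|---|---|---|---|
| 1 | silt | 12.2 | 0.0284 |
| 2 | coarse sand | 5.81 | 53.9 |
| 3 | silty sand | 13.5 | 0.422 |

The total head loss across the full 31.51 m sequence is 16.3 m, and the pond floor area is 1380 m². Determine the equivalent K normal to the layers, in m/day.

0.0683

Flow is perpendicular to layering, so the layers act in series and the equivalent K is the thickness-weighted harmonic mean.
Total thickness L = 12.2 + 5.81 + 13.5 = 31.51 m.
Σ(b_i/K_i) = 12.2/0.0284 + 5.81/53.9 + 13.5/0.422 = 461.7 d.
K_eq = L / Σ(b_i/K_i) = 31.51 / 461.7 = 0.06825 m/day.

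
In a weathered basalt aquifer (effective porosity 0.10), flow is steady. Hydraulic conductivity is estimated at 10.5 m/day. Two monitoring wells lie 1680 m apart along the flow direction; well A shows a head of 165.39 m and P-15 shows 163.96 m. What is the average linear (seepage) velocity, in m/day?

Hydraulic gradient i = (165.39 − 163.96) / 1680 = 1.43 / 1680 = 0.0008512.
Darcy flux q = K · i = 10.50 × 0.0008512 = 0.008937 m/day.
Seepage velocity v = q / n_e = 0.008937 / 0.10 = 0.08937 m/day.

0.0894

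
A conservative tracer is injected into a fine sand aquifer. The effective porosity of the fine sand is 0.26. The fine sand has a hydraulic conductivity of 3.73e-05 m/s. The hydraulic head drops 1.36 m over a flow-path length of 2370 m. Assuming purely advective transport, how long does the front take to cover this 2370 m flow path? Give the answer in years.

Convert K: 3.73e-05 m/s × 86400 = 3.223 m/day.
Hydraulic gradient i = Δh / L = 1.36 / 2370 = 0.0005738.
Darcy flux q = K · i = 3.223 × 0.0005738 = 0.001849 m/day.
Seepage velocity v = q / n_e = 0.001849 / 0.26 = 0.007113 m/day.
Travel time t = L / v = 2370 / 0.007113 = 3.332e+05 days = 912.3 years.

912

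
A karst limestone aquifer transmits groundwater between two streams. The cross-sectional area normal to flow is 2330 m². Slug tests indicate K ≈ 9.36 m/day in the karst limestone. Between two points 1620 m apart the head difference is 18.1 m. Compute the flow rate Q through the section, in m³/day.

244

Hydraulic gradient i = Δh / L = 18.1 / 1620 = 0.01117.
Darcy's law: Q = K · A · i = 9.360 × 2330 × 0.01117 = 243.7 m³/day.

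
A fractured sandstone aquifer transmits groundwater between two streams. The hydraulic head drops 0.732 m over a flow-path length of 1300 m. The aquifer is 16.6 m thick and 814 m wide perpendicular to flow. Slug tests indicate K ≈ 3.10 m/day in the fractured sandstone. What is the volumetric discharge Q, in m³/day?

Cross-sectional area A = 814 × 16.6 = 13512 m².
Hydraulic gradient i = Δh / L = 0.732 / 1300 = 0.0005631.
Darcy's law: Q = K · A · i = 3.100 × 13512 × 0.0005631 = 23.59 m³/day.

23.6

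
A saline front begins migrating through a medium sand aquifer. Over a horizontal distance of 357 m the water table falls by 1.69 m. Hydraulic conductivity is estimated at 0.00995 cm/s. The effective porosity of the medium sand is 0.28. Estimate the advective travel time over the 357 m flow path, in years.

6.72

Convert K: 0.00995 cm/s × 864 = 8.597 m/day.
Hydraulic gradient i = Δh / L = 1.69 / 357 = 0.004734.
Darcy flux q = K · i = 8.597 × 0.004734 = 0.04070 m/day.
Seepage velocity v = q / n_e = 0.04070 / 0.28 = 0.1453 m/day.
Travel time t = L / v = 357 / 0.1453 = 2456 days = 6.725 years.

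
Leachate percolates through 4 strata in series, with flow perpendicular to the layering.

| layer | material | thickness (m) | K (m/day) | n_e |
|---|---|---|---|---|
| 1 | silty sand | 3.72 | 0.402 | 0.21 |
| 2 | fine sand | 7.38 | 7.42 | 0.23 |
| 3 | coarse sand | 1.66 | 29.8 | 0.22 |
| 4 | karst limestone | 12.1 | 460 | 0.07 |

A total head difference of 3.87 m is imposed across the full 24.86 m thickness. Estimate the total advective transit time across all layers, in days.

With flow normal to the layers, continuity requires the same specific discharge q through every layer.
Σ(b_i/K_i) = 3.72/0.402 + 7.38/7.42 + 1.66/29.8 + 12.1/460 = 10.33 d.
q = Δh / Σ(b_i/K_i) = 3.87 / 10.33 = 0.3746 m/day.
In each layer the seepage velocity is v_i = q/n_i, so the layer transit time is t_i = b_i·n_i / q:
  layer 1 (silty sand): t_1 = 3.72 × 0.21 / 0.3746 = 2.085 d
  layer 2 (fine sand): t_2 = 7.38 × 0.23 / 0.3746 = 4.531 d
  layer 3 (coarse sand): t_3 = 1.66 × 0.22 / 0.3746 = 0.9748 d
  layer 4 (karst limestone): t_4 = 12.1 × 0.07 / 0.3746 = 2.261 d
Total t = Σ t_i = 9.852 days.

9.85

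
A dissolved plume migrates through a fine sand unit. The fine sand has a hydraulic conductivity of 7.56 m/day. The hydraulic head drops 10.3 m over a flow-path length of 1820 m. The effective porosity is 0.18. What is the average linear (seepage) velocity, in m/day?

Hydraulic gradient i = Δh / L = 10.3 / 1820 = 0.005659.
Darcy flux q = K · i = 7.560 × 0.005659 = 0.04278 m/day.
Seepage velocity v = q / n_e = 0.04278 / 0.18 = 0.2377 m/day.

0.238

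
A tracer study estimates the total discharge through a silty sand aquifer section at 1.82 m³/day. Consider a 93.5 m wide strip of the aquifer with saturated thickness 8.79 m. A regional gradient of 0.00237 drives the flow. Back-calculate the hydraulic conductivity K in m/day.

0.934

Cross-sectional area A = 93.5 × 8.79 = 821.9 m².
Hydraulic gradient i = 0.00237.
From Q = K·A·i, K = Q / (A·i) = 1.82 / (821.9 × 0.002370) = 0.9344 m/day.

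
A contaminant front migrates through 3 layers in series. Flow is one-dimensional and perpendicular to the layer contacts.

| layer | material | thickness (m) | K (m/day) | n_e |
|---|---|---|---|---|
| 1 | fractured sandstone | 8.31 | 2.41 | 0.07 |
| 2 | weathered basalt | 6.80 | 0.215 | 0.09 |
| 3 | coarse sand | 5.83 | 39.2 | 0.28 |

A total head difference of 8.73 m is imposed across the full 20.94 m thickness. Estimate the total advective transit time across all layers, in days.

11.4

With flow normal to the layers, continuity requires the same specific discharge q through every layer.
Σ(b_i/K_i) = 8.31/2.41 + 6.80/0.215 + 5.83/39.2 = 35.22 d.
q = Δh / Σ(b_i/K_i) = 8.73 / 35.22 = 0.2478 m/day.
In each layer the seepage velocity is v_i = q/n_i, so the layer transit time is t_i = b_i·n_i / q:
  layer 1 (fractured sandstone): t_1 = 8.31 × 0.07 / 0.2478 = 2.347 d
  layer 2 (weathered basalt): t_2 = 6.80 × 0.09 / 0.2478 = 2.469 d
  layer 3 (coarse sand): t_3 = 5.83 × 0.28 / 0.2478 = 6.587 d
Total t = Σ t_i = 11.40 days.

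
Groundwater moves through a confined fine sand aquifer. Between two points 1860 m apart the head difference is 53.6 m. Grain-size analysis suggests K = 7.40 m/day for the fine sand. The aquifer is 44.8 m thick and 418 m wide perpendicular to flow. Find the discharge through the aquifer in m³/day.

Cross-sectional area A = 418 × 44.8 = 18726 m².
Hydraulic gradient i = Δh / L = 53.6 / 1860 = 0.02882.
Darcy's law: Q = K · A · i = 7.400 × 18726 × 0.02882 = 3993 m³/day.

3990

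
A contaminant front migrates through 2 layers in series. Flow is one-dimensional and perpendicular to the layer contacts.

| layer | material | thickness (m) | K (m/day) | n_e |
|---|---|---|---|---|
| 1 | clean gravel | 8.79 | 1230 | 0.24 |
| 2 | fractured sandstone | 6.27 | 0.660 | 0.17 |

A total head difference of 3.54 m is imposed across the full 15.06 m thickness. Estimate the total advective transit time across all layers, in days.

With flow normal to the layers, continuity requires the same specific discharge q through every layer.
Σ(b_i/K_i) = 8.79/1230 + 6.27/0.660 = 9.507 d.
q = Δh / Σ(b_i/K_i) = 3.54 / 9.507 = 0.3724 m/day.
In each layer the seepage velocity is v_i = q/n_i, so the layer transit time is t_i = b_i·n_i / q:
  layer 1 (clean gravel): t_1 = 8.79 × 0.24 / 0.3724 = 5.666 d
  layer 2 (fractured sandstone): t_2 = 6.27 × 0.17 / 0.3724 = 2.863 d
Total t = Σ t_i = 8.528 days.

8.53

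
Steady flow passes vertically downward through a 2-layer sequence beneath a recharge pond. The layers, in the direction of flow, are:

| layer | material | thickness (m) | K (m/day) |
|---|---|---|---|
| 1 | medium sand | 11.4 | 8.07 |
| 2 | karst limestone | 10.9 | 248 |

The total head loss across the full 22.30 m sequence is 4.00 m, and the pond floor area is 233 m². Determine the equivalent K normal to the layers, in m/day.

Flow is perpendicular to layering, so the layers act in series and the equivalent K is the thickness-weighted harmonic mean.
Total thickness L = 11.4 + 10.9 = 22.30 m.
Σ(b_i/K_i) = 11.4/8.07 + 10.9/248 = 1.457 d.
K_eq = L / Σ(b_i/K_i) = 22.30 / 1.457 = 15.31 m/day.

15.3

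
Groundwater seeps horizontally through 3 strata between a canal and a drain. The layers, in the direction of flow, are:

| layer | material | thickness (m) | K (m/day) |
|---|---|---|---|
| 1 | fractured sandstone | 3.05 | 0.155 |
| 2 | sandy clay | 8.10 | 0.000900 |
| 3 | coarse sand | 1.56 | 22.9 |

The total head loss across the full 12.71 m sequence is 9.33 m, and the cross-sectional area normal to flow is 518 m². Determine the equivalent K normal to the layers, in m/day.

Flow is perpendicular to layering, so the layers act in series and the equivalent K is the thickness-weighted harmonic mean.
Total thickness L = 3.05 + 8.10 + 1.56 = 12.71 m.
Σ(b_i/K_i) = 3.05/0.155 + 8.10/0.000900 + 1.56/22.9 = 9020 d.
K_eq = L / Σ(b_i/K_i) = 12.71 / 9020 = 0.001409 m/day.

0.00141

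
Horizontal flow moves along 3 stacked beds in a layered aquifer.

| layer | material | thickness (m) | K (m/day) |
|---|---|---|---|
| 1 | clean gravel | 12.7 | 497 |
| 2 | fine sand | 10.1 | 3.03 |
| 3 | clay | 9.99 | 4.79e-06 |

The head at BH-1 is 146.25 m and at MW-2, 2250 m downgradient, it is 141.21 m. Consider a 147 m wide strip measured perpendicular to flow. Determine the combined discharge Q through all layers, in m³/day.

2090

Flow is parallel to layering, so each bed carries its own Darcy discharge and the transmissivities add.
Σ(K_i·b_i) = 497×12.7 + 3.03×10.1 + 4.79e-06×9.99 = 6343 m²/day.
Hydraulic gradient i = (146.25 − 141.21) / 2250 = 5.04 / 2250 = 0.002240.
Q = Σ(K_i·b_i) · W · i = 6343 × 147 × 0.002240 = 2088 m³/day.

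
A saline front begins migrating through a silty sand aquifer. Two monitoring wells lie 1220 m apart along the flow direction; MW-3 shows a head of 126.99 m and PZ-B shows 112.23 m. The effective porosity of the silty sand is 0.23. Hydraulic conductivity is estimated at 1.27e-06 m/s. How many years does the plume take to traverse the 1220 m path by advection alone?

579

Convert K: 1.27e-06 m/s × 86400 = 0.1097 m/day.
Hydraulic gradient i = (126.99 − 112.23) / 1220 = 14.76 / 1220 = 0.01210.
Darcy flux q = K · i = 0.1097 × 0.01210 = 0.001328 m/day.
Seepage velocity v = q / n_e = 0.001328 / 0.23 = 0.005772 m/day.
Travel time t = L / v = 1220 / 0.005772 = 2.114e+05 days = 578.7 years.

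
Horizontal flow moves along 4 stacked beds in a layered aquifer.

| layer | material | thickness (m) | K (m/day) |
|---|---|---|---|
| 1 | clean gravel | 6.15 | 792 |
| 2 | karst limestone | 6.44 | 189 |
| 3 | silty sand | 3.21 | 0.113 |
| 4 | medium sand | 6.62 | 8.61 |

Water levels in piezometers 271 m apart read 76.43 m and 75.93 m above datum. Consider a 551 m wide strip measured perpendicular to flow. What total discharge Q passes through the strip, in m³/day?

6250

Flow is parallel to layering, so each bed carries its own Darcy discharge and the transmissivities add.
Σ(K_i·b_i) = 792×6.15 + 189×6.44 + 0.113×3.21 + 8.61×6.62 = 6145 m²/day.
Hydraulic gradient i = (76.43 − 75.93) / 271 = 0.5 / 271 = 0.001845.
Q = Σ(K_i·b_i) · W · i = 6145 × 551 × 0.001845 = 6247 m³/day.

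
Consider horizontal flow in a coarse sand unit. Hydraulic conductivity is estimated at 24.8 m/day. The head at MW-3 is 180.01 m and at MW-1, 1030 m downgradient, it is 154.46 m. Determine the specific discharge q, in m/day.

0.615

Hydraulic gradient i = (180.01 − 154.46) / 1030 = 25.55 / 1030 = 0.02481.
Specific discharge q = K · i = 24.80 × 0.02481 = 0.6152 m/day.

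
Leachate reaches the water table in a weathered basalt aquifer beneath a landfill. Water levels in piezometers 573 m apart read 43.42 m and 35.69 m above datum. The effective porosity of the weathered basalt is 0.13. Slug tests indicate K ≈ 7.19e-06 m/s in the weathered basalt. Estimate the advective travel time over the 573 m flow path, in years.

Convert K: 7.19e-06 m/s × 86400 = 0.6212 m/day.
Hydraulic gradient i = (43.42 − 35.69) / 573 = 7.73 / 573 = 0.01349.
Darcy flux q = K · i = 0.6212 × 0.01349 = 0.008380 m/day.
Seepage velocity v = q / n_e = 0.008380 / 0.13 = 0.06447 m/day.
Travel time t = L / v = 573 / 0.06447 = 8889 days = 24.34 years.

24.3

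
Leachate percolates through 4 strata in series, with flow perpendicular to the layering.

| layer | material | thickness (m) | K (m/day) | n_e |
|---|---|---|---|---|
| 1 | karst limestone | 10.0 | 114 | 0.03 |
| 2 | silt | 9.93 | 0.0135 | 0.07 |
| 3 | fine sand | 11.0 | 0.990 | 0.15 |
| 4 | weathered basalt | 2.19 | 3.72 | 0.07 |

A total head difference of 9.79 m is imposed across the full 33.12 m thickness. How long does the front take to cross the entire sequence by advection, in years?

0.585

With flow normal to the layers, continuity requires the same specific discharge q through every layer.
Σ(b_i/K_i) = 10.0/114 + 9.93/0.0135 + 11.0/0.990 + 2.19/3.72 = 747.3 d.
q = Δh / Σ(b_i/K_i) = 9.79 / 747.3 = 0.01310 m/day.
In each layer the seepage velocity is v_i = q/n_i, so the layer transit time is t_i = b_i·n_i / q:
  layer 1 (karst limestone): t_1 = 10.0 × 0.03 / 0.01310 = 22.90 d
  layer 2 (silt): t_2 = 9.93 × 0.07 / 0.01310 = 53.06 d
  layer 3 (fine sand): t_3 = 11.0 × 0.15 / 0.01310 = 126.0 d
  layer 4 (weathered basalt): t_4 = 2.19 × 0.07 / 0.01310 = 11.70 d
Total t = Σ t_i = 213.6 days = 0.5849 years.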